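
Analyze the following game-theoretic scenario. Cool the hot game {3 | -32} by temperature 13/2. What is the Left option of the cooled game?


Original game: {3 | -32} (a switch {a | b} with a > b).
Cooling by t (for t below the temperature (a - b)/2 = 35/2) taxes each move by t: {a | b} cooled by t is {a - t | b + t}.
Cooling amount: t = 13/2
Cooled Left option: 3 - 13/2 = -7/2
Cooled Right option: -32 + 13/2 = -51/2
Cooled game: {-7/2 | -51/2}
Left option = -7/2

-7/2


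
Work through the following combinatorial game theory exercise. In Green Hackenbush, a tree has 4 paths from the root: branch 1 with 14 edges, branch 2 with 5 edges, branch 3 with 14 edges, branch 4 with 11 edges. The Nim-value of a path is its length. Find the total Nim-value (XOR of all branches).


The tree has 4 branches from the ground vertex.
In Green Hackenbush, the Nim-value of a simple path of length k is k.
Branch 1: length 14, Nim-value = 14
Branch 2: length 5, Nim-value = 5
Branch 3: length 14, Nim-value = 14
Branch 4: length 11, Nim-value = 11
Total Nim-value = XOR of all branch values:
0 XOR 14 = 14
14 XOR 5 = 11
11 XOR 14 = 5
5 XOR 11 = 14
Nim-value of the tree = 14

14


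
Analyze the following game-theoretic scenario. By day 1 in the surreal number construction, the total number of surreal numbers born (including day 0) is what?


Day 0: {|} = 0 is born. Count = 1.
Day n: the number of surreal numbers born by day n is 2^(n+1) - 1.
By day 0: 2^1 - 1 = 1
By day 1: 2^2 - 1 = 3
By day 1: 3 surreal numbers.

3


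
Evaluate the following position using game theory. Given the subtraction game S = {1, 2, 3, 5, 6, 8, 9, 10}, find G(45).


The subtraction set is S = {1, 2, 3, 5, 6, 8, 9, 10}.
G(k) = mex{ G(k - s) : s in S, s <= k }. We compute iteratively: G(0) = 0.
G(1) = mex({0}) = 1
G(2) = mex({0, 1}) = 2
G(3) = mex({0, 1, 2}) = 3
G(4) = mex({1, 2, 3}) = 0
G(5) = mex({0, 2, 3}) = 1
G(6) = mex({0, 1, 3}) = 2
G(7) = mex({0, 1, 2}) = 3
G(8) = mex({0, 1, 2, 3}) = 4
G(9) = mex({0, 1, 2, 3, 4}) = 5
G(10) = mex({0, 1, 2, 3, 4, 5}) = 6
G(11) = mex({1, 2, 3, 4, 5, 6}) = 0
G(12) = mex({0, 2, 3, 5, 6}) = 1
G(13) = mex({0, 1, 3, 4, 6}) = 2
G(14) = mex({0, 1, 2, 4, 5}) = 3
G(15) = mex({1, 2, 3, 5, 6}) = 0
G(16) = mex({0, 2, 3, 4, 6}) = 1
G(17) = mex({0, 1, 3, 4, 5}) = 2
G(18) = mex({0, 1, 2, 4, 5, 6}) = 3
G(19) = mex({0, 1, 2, 3, 5, 6}) = 4
G(20) = mex({0, 1, 2, 3, 4, 6}) = 5
Observe that G(11)..G(20) = 0, 1, 2, 3, 0, 1, 2, 3, 4, 5 repeats G(0)..G(9) = 0, 1, 2, 3, 0, 1, 2, 3, 4, 5.
For k >= max(S) = 10, G(k) is determined by the previous 10 values G(k-10)..G(k-1); a window of 10 consecutive values has recurred shifted by 11, so by induction G(k + 11) = G(k) for all k >= 0: the sequence is periodic from the start with period 11.
One period: G(0..10) = 0, 1, 2, 3, 0, 1, 2, 3, 4, 5, 6.
45 mod 11 = 1, so G(45) = G(1) = 1.

1


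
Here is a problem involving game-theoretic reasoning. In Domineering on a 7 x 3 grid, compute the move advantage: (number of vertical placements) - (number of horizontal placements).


Board is 7 x 3 (rows x cols).
Left (vertical) placements: (rows-1) * cols = 6 * 3 = 18
Right (horizontal) placements: rows * (cols-1) = 7 * 2 = 14
Advantage = Left - Right = 18 - 14 = 4

4


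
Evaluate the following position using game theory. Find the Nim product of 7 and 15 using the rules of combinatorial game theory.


Nim multiplication is bilinear over XOR: (u XOR v) * w = (u*w) XOR (v*w).
So we split each operand into its bit components and XOR the pairwise Nim products.
7 = 1 + 2 + 4 (as XOR of powers of 2).
15 = 1 + 2 + 4 + 8 (as XOR of powers of 2).
Using the standard Nim-product table on single bits:
  2*2 = 3,   2*4 = 8,   2*8 = 12,
  4*4 = 6,   4*8 = 11,  8*8 = 13,
and  1*x = x (identity), k*l = l*k (commutative).
Pairwise Nim products:
  1 * 1 = 1
  1 * 2 = 2
  1 * 4 = 4
  1 * 8 = 8
  2 * 1 = 2
  2 * 2 = 3
  2 * 4 = 8
  2 * 8 = 12
  4 * 1 = 4
  4 * 2 = 8
  4 * 4 = 6
  4 * 8 = 11
XOR them: 1 XOR 2 XOR 4 XOR 8 XOR 2 XOR 3 XOR 8 XOR 12 XOR 4 XOR 8 XOR 6 XOR 11 = 11.
Result: 7 * 15 = 11 (in Nim).

11


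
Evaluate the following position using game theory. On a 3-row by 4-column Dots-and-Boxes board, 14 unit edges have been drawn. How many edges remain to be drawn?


Grid: 3 x 4 boxes, i.e. 4 rows and 5 columns of dots.
Horizontal edges: (rows + 1) * cols = 4 * 4 = 16
Vertical edges: rows * (cols + 1) = 3 * 5 = 15
Total edges: 16 + 15 = 31
Edges drawn: 14
Remaining: 31 - 14 = 17

17


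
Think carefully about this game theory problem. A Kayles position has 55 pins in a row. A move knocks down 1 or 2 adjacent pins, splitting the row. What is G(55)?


Kayles: a move removes 1 or 2 adjacent pins from a contiguous row.
Removing pins from a row of k leaves two independent rows (a, b) with a + b = k - 1 (one pin) or a + b = k - 2 (two pins); an end removal gives a = 0.
By Sprague-Grundy, G(k) = mex{ G(a) XOR G(b) } over all these splits. G(0) = 0.
G(1): splits (0,0):0^0=0 -> mex({0}) = 1
G(2): splits (0,1):0^1=1 (0,0):0^0=0 -> mex({0, 1}) = 2
G(3): splits (0,2):0^2=2 (1,1):1^1=0 (0,1):0^1=1 -> mex({0, 1, 2}) = 3
G(4): splits (0,3):0^3=3 (1,2):1^2=3 (0,2):0^2=2 (1,1):1^1=0 -> mex({0, 2, 3}) = 1
G(5): splits (0,4):0^1=1 (1,3):1^3=2 (2,2):2^2=0 (0,3):0^3=3 (1,2):1^2=3 -> mex({0, 1, 2, 3}) = 4
G(6) = mex({0, 1, 2, 4}) = 3
G(7) = mex({0, 1, 3, 4, 5}) = 2
G(8) = mex({0, 2, 3, 5, 6}) = 1
G(9) = mex({0, 1, 2, 3, 6, 7}) = 4
G(10) = mex({0, 1, 3, 4, 5, 7}) = 2
G(11) = mex({0, 1, 2, 3, 4, 5}) = 6
G(12) = mex({0, 1, 2, 3, 5, 6, 7}) = 4
G(13) = mex({0, 2, 3, 4, 6, 7}) = 1
G(14) = mex({0, 1, 4, 5, 6, 7}) = 2
G(15) = mex({0, 1, 2, 3, 4, 5, 6}) = 7
G(16) = mex({0, 2, 3, 5, 6, 7}) = 1
G(17) = mex({0, 1, 2, 3, 5, 6, 7}) = 4
G(18) = mex({0, 1, 2, 4, 5, 6}) = 3
G(19) = mex({0, 1, 3, 4, 5, 7}) = 2
G(20) = mex({0, 2, 3, 4, 5, 6, 7}) = 1
G(21) = mex({0, 1, 2, 3, 5, 6, 7}) = 4
G(22) = mex({0, 1, 2, 3, 4, 5, 7}) = 6
G(23) = mex({0, 1, 2, 3, 4, 5, 6}) = 7
G(24) = mex({0, 1, 2, 3, 5, 6, 7}) = 4
G(25) = mex({0, 2, 3, 4, 6, 7}) = 1
G(26) = mex({0, 1, 3, 4, 5, 6, 7}) = 2
G(27) = mex({0, 1, 2, 3, 4, 5, 6, 7}) = 8
G(28) = mex({0, 1, 2, 3, 4, 6, 7, 8}) = 5
G(29) = mex({0, 1, 2, 3, 5, 6, 7, 8, 9}) = 4
G(30) = mex({0, 1, 2, 3, 4, 5, 6, 9, 10}) = 7
G(31) = mex({0, 1, 3, 4, 5, 7, 10, 11}) = 2
G(32) = mex({0, 2, 3, 4, 5, 6, 7, 9, 11}) = 1
G(33) = mex({0, 1, 2, 3, 4, 5, 6, 7, 9, 12}) = 8
G(34) = mex({0, 1, 2, 3, 4, 5, 7, 8, 11, 12}) = 6
G(35) = mex({0, 1, 2, 3, 4, 5, 6, 8, 9, 10, 11}) = 7
G(36) = mex({0, 1, 2, 3, 5, 6, 7, 9, 10}) = 4
G(37) = mex({0, 2, 3, 4, 6, 7, 9, 10, 11, 12}) = 1
G(38) = mex({0, 1, 3, 4, 5, 6, 7, 9, 10, 11, 12}) = 2
G(39) = mex({0, 1, 2, 4, 5, 6, 7, 9, 10, 12, 14}) = 3
G(40) = mex({0, 2, 3, 4, 6, 7, 11, 12, 14}) = 1
G(41) = mex({0, 1, 2, 3, 5, 6, 7, 9, 10, 11, 12}) = 4
G(42) = mex({0, 1, 2, 3, 4, 5, 6, 9, 10}) = 7
G(43) = mex({0, 1, 3, 4, 5, 7, 9, 10, 12, 15}) = 2
G(44) = mex({0, 2, 3, 4, 5, 6, 7, 9, 10, 12, 15}) = 1
G(45) = mex({0, 1, 2, 3, 4, 5, 6, 7, 9, 10, 12, 14}) = 8
G(46) = mex({0, 1, 3, 4, 5, 7, 8, 11, 12, 14}) = 2
G(47) = mex({0, 1, 2, 3, 4, 5, 6, 8, 9, 10, 11, 12}) = 7
G(48) = mex({0, 1, 2, 3, 5, 6, 7, 9, 10}) = 4
G(49) = mex({0, 2, 3, 4, 6, 7, 9, 10, 11, 12, 15}) = 1
G(50) = mex({0, 1, 4, 5, 6, 7, 9, 11, 12, 14, 15}) = 2
G(51) = mex({0, 1, 2, 3, 4, 5, 6, 7, 9, 12, 14, 15}) = 8
G(52) = mex({0, 2, 3, 4, 5, 6, 7, 8, 11, 12, 15}) = 1
G(53) = mex({0, 1, 2, 3, 5, 6, 7, 8, 9, 10, 11, 12}) = 4
G(54) = mex({0, 1, 2, 3, 4, 5, 6, 9, 10}) = 7
G(55) = mex({0, 1, 3, 4, 5, 7, 9, 10, 11, 12}) = 2
Therefore G(55) = 2.

2


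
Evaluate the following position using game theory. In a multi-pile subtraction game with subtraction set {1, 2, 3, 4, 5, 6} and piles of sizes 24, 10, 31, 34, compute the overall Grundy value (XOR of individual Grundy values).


Subtraction set: {1, 2, 3, 4, 5, 6}
For this subtraction set, G(n) = n mod 7 (period = max + 1 = 7).
Pile 1 (size 24): G(24) = 24 mod 7 = 3
Pile 2 (size 10): G(10) = 10 mod 7 = 3
Pile 3 (size 31): G(31) = 31 mod 7 = 3
Pile 4 (size 34): G(34) = 34 mod 7 = 6
Total Grundy value = XOR of all: 3 XOR 3 XOR 3 XOR 6 = 5

5


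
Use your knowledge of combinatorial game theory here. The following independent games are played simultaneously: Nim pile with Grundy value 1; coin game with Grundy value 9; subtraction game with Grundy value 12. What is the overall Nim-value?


By the Sprague-Grundy theorem, the Grundy value of a sum of games is the XOR of individual Grundy values.
Nim pile: Grundy value = 1. Running XOR: 0 XOR 1 = 1
coin game: Grundy value = 9. Running XOR: 1 XOR 9 = 8
subtraction game: Grundy value = 12. Running XOR: 8 XOR 12 = 4
The combined Grundy value is 4.

4


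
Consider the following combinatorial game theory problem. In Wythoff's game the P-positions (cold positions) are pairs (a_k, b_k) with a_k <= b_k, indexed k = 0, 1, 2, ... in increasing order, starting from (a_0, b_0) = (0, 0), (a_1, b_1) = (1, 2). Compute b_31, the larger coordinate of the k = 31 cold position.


By Wythoff's theorem, a_k = floor(k * phi) and b_k = floor(k * phi^2) = a_k + k, where phi = (1 + sqrt(5))/2 is the golden ratio.
phi = (1 + sqrt(5))/2 = 1.618034
phi^2 = phi + 1 = 2.618034
k = 31
k * phi^2 = 31 * 2.618034 = 81.159054
b_31 = floor(k * phi^2) = 81 (check: a_31 + k = 50 + 31 = 81)

81


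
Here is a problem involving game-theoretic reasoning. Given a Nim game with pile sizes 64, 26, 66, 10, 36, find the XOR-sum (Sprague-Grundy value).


We need the XOR (exclusive or) of all pile sizes.
After XOR-ing pile 1 (size 64): 0 XOR 64 = 64
After XOR-ing pile 2 (size 26): 64 XOR 26 = 90
After XOR-ing pile 3 (size 66): 90 XOR 66 = 24
After XOR-ing pile 4 (size 10): 24 XOR 10 = 18
After XOR-ing pile 5 (size 36): 18 XOR 36 = 54
The Nim-value of this position is 54.

54


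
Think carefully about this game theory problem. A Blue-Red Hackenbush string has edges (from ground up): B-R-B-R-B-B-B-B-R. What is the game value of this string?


Edges (from ground): B-R-B-R-B-B-B-B-R
By Berlekamp's sign-expansion rule, a Blue-Red Hackenbush stalk has the value of the surreal number whose sign sequence is the edge sequence with B -> + and R -> -.
Sign sequence: +-+-++++-
Trace the sign expansion in the surreal number tree, starting from 0:
Edge 1: B (sign +) -> bounds (0, +inf), value = 1
Edge 2: R (sign -) -> bounds (0, 1), value = 1/2
Edge 3: B (sign +) -> bounds (1/2, 1), value = 3/4
Edge 4: R (sign -) -> bounds (1/2, 3/4), value = 5/8
Edge 5: B (sign +) -> bounds (5/8, 3/4), value = 11/16
Edge 6: B (sign +) -> bounds (11/16, 3/4), value = 23/32
Edge 7: B (sign +) -> bounds (23/32, 3/4), value = 47/64
Edge 8: B (sign +) -> bounds (47/64, 3/4), value = 95/128
Edge 9: R (sign -) -> bounds (47/64, 95/128), value = 189/256
Game value = 189/256

189/256


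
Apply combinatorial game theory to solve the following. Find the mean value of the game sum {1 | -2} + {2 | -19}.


G1 = {1 | -2}, G2 = {2 | -19}
Each is a switch {a | b} with numbers a > b; its mean value is (a + b)/2, and mean value is additive over game sums: m(G1 + G2) = m(G1) + m(G2).
Mean of G1 = (1 + (-2))/2 = -1/2 = -1/2
Mean of G2 = (2 + (-19))/2 = -17/2 = -17/2
Mean of G1 + G2 = -1/2 + -17/2 = -9

-9


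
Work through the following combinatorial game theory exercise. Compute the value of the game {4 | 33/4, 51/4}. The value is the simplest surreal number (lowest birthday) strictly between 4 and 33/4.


Left options: {4}, max = 4
Right options: {33/4, 51/4}, min = 33/4
All options are numbers and max(Left) < min(Right), so by the simplicity theorem the value is the simplest (earliest-born) number strictly between 4 and 33/4.
Integers 5 through 8 all lie strictly between 4 and 33/4.
Among integers, the simplest (lowest birthday = smallest |n|; 0 is born on day 0, +-n on day n) is 5.
No non-integer in the interval can be simpler: if x is a non-integer in the interval, then floor(x) or ceil(x) also lies in the interval (the interval contains an integer), and both are proper prefixes of x's sign expansion, i.e. born earlier. So the game value is 5.
Game value = 5

5


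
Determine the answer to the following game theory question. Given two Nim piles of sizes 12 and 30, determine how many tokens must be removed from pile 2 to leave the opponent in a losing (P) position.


Piles: 12 and 30
Current XOR: 12 XOR 30 = 18 (non-zero, so this is an N-position).
To make the XOR zero, we need to find a move that balances the piles.
For pile 2 (size 30): target = 30 XOR 18 = 12
We reduce pile 2 from 30 to 12.
Tokens removed: 30 - 12 = 18
Verification: 12 XOR 12 = 0

18


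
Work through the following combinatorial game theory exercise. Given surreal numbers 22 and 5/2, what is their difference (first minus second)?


x = 22, y = 5/2
Converting to common denominator: 2
x = 44/2, y = 5/2
x - y = 22 - 5/2 = 39/2

39/2


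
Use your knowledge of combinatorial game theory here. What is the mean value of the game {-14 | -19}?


Game = {-14 | -19}, a switch {a | b} with numbers a > b.
Its thermograph has left wall a - t and right wall b + t, which meet at t = (a - b)/2, where both equal (a + b)/2. So the mast (mean value) is at (a + b)/2.
Mean = (-14 + (-19))/2 = -33/2 = -33/2

-33/2


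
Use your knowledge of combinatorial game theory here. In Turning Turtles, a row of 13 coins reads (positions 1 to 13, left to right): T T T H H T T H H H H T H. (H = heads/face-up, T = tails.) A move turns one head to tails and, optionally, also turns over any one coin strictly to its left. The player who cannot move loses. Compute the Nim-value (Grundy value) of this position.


Coins: T T T H H T T H H H H T H
Key fact: a single head at position k behaves exactly like a Nim heap of size k (turning it to T and optionally flipping a coin at j < k corresponds to moving the heap from k to j, or to 0), and heads combine as a disjunctive sum (two heads at the same place would cancel, matching j XOR j = 0). So the Nim-value is the XOR of the 1-indexed positions of the heads.
Face-up positions (1-indexed): [4, 5, 8, 9, 10, 11, 13]
XOR 0 with 4: 0 XOR 4 = 4
XOR 4 with 5: 4 XOR 5 = 1
XOR 1 with 8: 1 XOR 8 = 9
XOR 9 with 9: 9 XOR 9 = 0
XOR 0 with 10: 0 XOR 10 = 10
XOR 10 with 11: 10 XOR 11 = 1
XOR 1 with 13: 1 XOR 13 = 12
Nim-value = 12

12


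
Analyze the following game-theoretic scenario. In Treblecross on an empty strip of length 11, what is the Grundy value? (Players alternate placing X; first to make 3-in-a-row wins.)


Treblecross: place X on empty cells; 3-in-a-row wins.
Playing within two cells of an existing X lets the opponent win at once, so sensible play treats the cells i-2..i+2 around each X as dead. The player left with no safe cell loses, so this is a normal-play take-away game on strips of safe cells.
Placing X at cell i (0-indexed) of a strip of k safe cells leaves independent strips of sizes max(0, i-2) and max(0, k-i-3). Hence G(k) = mex{ G(max(0,i-2)) XOR G(max(0,k-i-3)) : 0 <= i < k }, with G(0) = 0.
G(1): splits (0,0):0^0=0 -> mex({0}) = 1
G(2): splits (0,0):0^0=0 -> mex({0}) = 1
G(3): splits (0,0):0^0=0 -> mex({0}) = 1
G(4): splits (0,1):0^1=1 (0,0):0^0=0 -> mex({0, 1}) = 2
G(5): splits (0,2):0^1=1 (0,1):0^1=1 (0,0):0^0=0 -> mex({0, 1}) = 2
G(6) = mex({1}) = 0
G(7) = mex({0, 1, 2}) = 3
G(8) = mex({0, 1, 2}) = 3
G(9) = mex({0, 2}) = 1
G(10) = mex({0, 2, 3}) = 1
G(11) = mex({0, 3}) = 1
Therefore G(11) = 1.

1


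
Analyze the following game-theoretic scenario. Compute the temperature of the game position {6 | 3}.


The game is {6 | 3}, a switch {a | b} with numbers a > b.
Cooling {a | b} by t gives {a - t | b + t}, which stops being hot when a - t = b + t, i.e. at t = (a - b)/2. So the temperature of a switch is (a - b)/2.
Temperature = (Left option - Right option) / 2
= (6 - (3)) / 2
= 3 / 2
= 3/2

3/2


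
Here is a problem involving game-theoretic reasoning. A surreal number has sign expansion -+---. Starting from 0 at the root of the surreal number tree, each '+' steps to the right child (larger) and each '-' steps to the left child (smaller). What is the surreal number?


Sign expansion: -+---
Rule: track bounds (lo, hi), initially (-inf, +inf). On '+', the current value becomes lo and we move to the simplest number in (value, hi): value + 1 if hi = +inf, otherwise the midpoint (value + hi)/2. On '-', the current value becomes hi and we move to value - 1 if lo = -inf, otherwise the midpoint (lo + value)/2.
Start at 0.
Step 1: sign = -, move left. Bounds: (-inf, 0). Value = -1
Step 2: sign = +, move right. Bounds: (-1, 0). Value = -1/2
Step 3: sign = -, move left. Bounds: (-1, -1/2). Value = -3/4
Step 4: sign = -, move left. Bounds: (-1, -3/4). Value = -7/8
Step 5: sign = -, move left. Bounds: (-1, -7/8). Value = -15/16
The surreal number with sign expansion -+--- is -15/16.

-15/16


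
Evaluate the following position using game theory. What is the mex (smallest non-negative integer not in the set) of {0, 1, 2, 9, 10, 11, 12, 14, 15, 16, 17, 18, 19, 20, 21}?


Set = {0, 1, 2, 9, 10, 11, 12, 14, 15, 16, 17, 18, 19, 20, 21}
0 is in the set.
1 is in the set.
2 is in the set.
3 is NOT in the set. This is the mex.
mex = 3

3


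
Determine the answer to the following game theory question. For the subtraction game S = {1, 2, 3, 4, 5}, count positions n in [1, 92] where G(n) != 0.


Subtraction set S = {1, 2, 3, 4, 5}, so G(n) = n mod 6.
G(n) = 0 when n is a multiple of 6.
Multiples of 6 in [1, 92]: 15
N-positions (nonzero Grundy) = 92 - 15 = 77

77


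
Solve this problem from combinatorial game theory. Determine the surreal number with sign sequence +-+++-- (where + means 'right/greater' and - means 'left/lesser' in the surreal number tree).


Sign expansion: +-+++--
Rule: track bounds (lo, hi), initially (-inf, +inf). On '+', the current value becomes lo and we move to the simplest number in (value, hi): value + 1 if hi = +inf, otherwise the midpoint (value + hi)/2. On '-', the current value becomes hi and we move to value - 1 if lo = -inf, otherwise the midpoint (lo + value)/2.
Start at 0.
Step 1: sign = +, move right. Bounds: (0, +inf). Value = 1
Step 2: sign = -, move left. Bounds: (0, 1). Value = 1/2
Step 3: sign = +, move right. Bounds: (1/2, 1). Value = 3/4
Step 4: sign = +, move right. Bounds: (3/4, 1). Value = 7/8
Step 5: sign = +, move right. Bounds: (7/8, 1). Value = 15/16
Step 6: sign = -, move left. Bounds: (7/8, 15/16). Value = 29/32
Step 7: sign = -, move left. Bounds: (7/8, 29/32). Value = 57/64
The surreal number with sign expansion +-+++-- is 57/64.

57/64


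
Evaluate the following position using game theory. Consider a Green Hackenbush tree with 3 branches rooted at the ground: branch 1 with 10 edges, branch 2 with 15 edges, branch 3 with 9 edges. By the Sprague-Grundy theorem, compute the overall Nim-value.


The tree has 3 branches from the ground vertex.
In Green Hackenbush, the Nim-value of a simple path of length k is k.
Branch 1: length 10, Nim-value = 10
Branch 2: length 15, Nim-value = 15
Branch 3: length 9, Nim-value = 9
Total Nim-value = XOR of all branch values:
0 XOR 10 = 10
10 XOR 15 = 5
5 XOR 9 = 12
Nim-value of the tree = 12

12


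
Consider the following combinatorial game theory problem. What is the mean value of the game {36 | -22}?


Game = {36 | -22}, a switch {a | b} with numbers a > b.
Its thermograph has left wall a - t and right wall b + t, which meet at t = (a - b)/2, where both equal (a + b)/2. So the mast (mean value) is at (a + b)/2.
Mean = (36 + (-22))/2 = 14/2 = 7

7


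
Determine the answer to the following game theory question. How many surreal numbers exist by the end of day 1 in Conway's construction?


Day 0: {|} = 0 is born. Count = 1.
Day n: the number of surreal numbers born by day n is 2^(n+1) - 1.
By day 0: 2^1 - 1 = 1
By day 1: 2^2 - 1 = 3
By day 1: 3 surreal numbers.

3


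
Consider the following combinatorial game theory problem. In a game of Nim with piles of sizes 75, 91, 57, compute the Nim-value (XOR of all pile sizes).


We need the XOR (exclusive or) of all pile sizes.
After XOR-ing pile 1 (size 75): 0 XOR 75 = 75
After XOR-ing pile 2 (size 91): 75 XOR 91 = 16
After XOR-ing pile 3 (size 57): 16 XOR 57 = 41
The Nim-value of this position is 41.

41


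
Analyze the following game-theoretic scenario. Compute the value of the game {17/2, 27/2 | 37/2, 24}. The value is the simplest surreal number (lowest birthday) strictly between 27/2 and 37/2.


Left options: {17/2, 27/2}, max = 27/2
Right options: {37/2, 24}, min = 37/2
All options are numbers and max(Left) < min(Right), so by the simplicity theorem the value is the simplest (earliest-born) number strictly between 27/2 and 37/2.
Integers 14 through 18 all lie strictly between 27/2 and 37/2.
Among integers, the simplest (lowest birthday = smallest |n|; 0 is born on day 0, +-n on day n) is 14.
No non-integer in the interval can be simpler: if x is a non-integer in the interval, then floor(x) or ceil(x) also lies in the interval (the interval contains an integer), and both are proper prefixes of x's sign expansion, i.e. born earlier. So the game value is 14.
Game value = 14

14


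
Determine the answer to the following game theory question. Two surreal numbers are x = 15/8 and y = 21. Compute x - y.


x = 15/8, y = 21
Converting to common denominator: 8
x = 15/8, y = 168/8
x - y = 15/8 - 21 = -153/8

-153/8


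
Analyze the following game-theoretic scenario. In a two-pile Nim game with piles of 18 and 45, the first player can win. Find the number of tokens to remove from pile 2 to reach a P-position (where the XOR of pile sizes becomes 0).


Piles: 18 and 45
Current XOR: 18 XOR 45 = 63 (non-zero, so this is an N-position).
To make the XOR zero, we need to find a move that balances the piles.
For pile 2 (size 45): target = 45 XOR 63 = 18
We reduce pile 2 from 45 to 18.
Tokens removed: 45 - 18 = 27
Verification: 18 XOR 18 = 0

27


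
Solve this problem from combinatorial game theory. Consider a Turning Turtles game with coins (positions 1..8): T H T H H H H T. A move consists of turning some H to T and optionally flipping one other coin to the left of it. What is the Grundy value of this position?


Coins: T H T H H H H T
Key fact: a single head at position k behaves exactly like a Nim heap of size k (turning it to T and optionally flipping a coin at j < k corresponds to moving the heap from k to j, or to 0), and heads combine as a disjunctive sum (two heads at the same place would cancel, matching j XOR j = 0). So the Nim-value is the XOR of the 1-indexed positions of the heads.
Face-up positions (1-indexed): [2, 4, 5, 6, 7]
XOR 0 with 2: 0 XOR 2 = 2
XOR 2 with 4: 2 XOR 4 = 6
XOR 6 with 5: 6 XOR 5 = 3
XOR 3 with 6: 3 XOR 6 = 5
XOR 5 with 7: 5 XOR 7 = 2
Nim-value = 2

2


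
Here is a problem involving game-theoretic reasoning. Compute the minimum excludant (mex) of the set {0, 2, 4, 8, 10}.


Set = {0, 2, 4, 8, 10}
0 is in the set.
1 is NOT in the set. This is the mex.
mex = 1

1


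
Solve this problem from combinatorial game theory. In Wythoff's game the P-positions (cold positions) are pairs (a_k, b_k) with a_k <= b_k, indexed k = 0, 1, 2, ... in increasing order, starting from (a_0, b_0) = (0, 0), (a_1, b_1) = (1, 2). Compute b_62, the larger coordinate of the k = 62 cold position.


By Wythoff's theorem, a_k = floor(k * phi) and b_k = floor(k * phi^2) = a_k + k, where phi = (1 + sqrt(5))/2 is the golden ratio.
phi = (1 + sqrt(5))/2 = 1.618034
phi^2 = phi + 1 = 2.618034
k = 62
k * phi^2 = 62 * 2.618034 = 162.318107
b_62 = floor(k * phi^2) = 162 (check: a_62 + k = 100 + 62 = 162)

162


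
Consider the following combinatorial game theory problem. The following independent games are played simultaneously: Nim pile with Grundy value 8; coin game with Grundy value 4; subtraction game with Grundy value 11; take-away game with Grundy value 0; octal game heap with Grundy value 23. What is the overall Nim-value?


By the Sprague-Grundy theorem, the Grundy value of a sum of games is the XOR of individual Grundy values.
Nim pile: Grundy value = 8. Running XOR: 0 XOR 8 = 8
coin game: Grundy value = 4. Running XOR: 8 XOR 4 = 12
subtraction game: Grundy value = 11. Running XOR: 12 XOR 11 = 7
take-away game: Grundy value = 0. Running XOR: 7 XOR 0 = 7
octal game heap: Grundy value = 23. Running XOR: 7 XOR 23 = 16
The combined Grundy value is 16.

16


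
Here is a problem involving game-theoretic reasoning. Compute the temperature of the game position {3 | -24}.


The game is {3 | -24}, a switch {a | b} with numbers a > b.
Cooling {a | b} by t gives {a - t | b + t}, which stops being hot when a - t = b + t, i.e. at t = (a - b)/2. So the temperature of a switch is (a - b)/2.
Temperature = (Left option - Right option) / 2
= (3 - (-24)) / 2
= 27 / 2
= 27/2

27/2


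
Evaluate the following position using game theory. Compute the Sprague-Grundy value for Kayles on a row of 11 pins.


Kayles: a move removes 1 or 2 adjacent pins from a contiguous row.
Removing pins from a row of k leaves two independent rows (a, b) with a + b = k - 1 (one pin) or a + b = k - 2 (two pins); an end removal gives a = 0.
By Sprague-Grundy, G(k) = mex{ G(a) XOR G(b) } over all these splits. G(0) = 0.
G(1): splits (0,0):0^0=0 -> mex({0}) = 1
G(2): splits (0,1):0^1=1 (0,0):0^0=0 -> mex({0, 1}) = 2
G(3): splits (0,2):0^2=2 (1,1):1^1=0 (0,1):0^1=1 -> mex({0, 1, 2}) = 3
G(4): splits (0,3):0^3=3 (1,2):1^2=3 (0,2):0^2=2 (1,1):1^1=0 -> mex({0, 2, 3}) = 1
G(5): splits (0,4):0^1=1 (1,3):1^3=2 (2,2):2^2=0 (0,3):0^3=3 (1,2):1^2=3 -> mex({0, 1, 2, 3}) = 4
G(6) = mex({0, 1, 2, 4}) = 3
G(7) = mex({0, 1, 3, 4, 5}) = 2
G(8) = mex({0, 2, 3, 5, 6}) = 1
G(9) = mex({0, 1, 2, 3, 6, 7}) = 4
G(10) = mex({0, 1, 3, 4, 5, 7}) = 2
G(11) = mex({0, 1, 2, 3, 4, 5}) = 6
Therefore G(11) = 6.

6


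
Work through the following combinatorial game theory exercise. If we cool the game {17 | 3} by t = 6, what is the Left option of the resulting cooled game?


Original game: {17 | 3} (a switch {a | b} with a > b).
Cooling by t (for t below the temperature (a - b)/2 = 7) taxes each move by t: {a | b} cooled by t is {a - t | b + t}.
Cooling amount: t = 6
Cooled Left option: 17 - 6 = 11
Cooled Right option: 3 + 6 = 9
Cooled game: {11 | 9}
Left option = 11

11


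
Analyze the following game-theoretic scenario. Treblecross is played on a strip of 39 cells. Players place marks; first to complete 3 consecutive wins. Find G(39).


Treblecross: place X on empty cells; 3-in-a-row wins.
Playing within two cells of an existing X lets the opponent win at once, so sensible play treats the cells i-2..i+2 around each X as dead. The player left with no safe cell loses, so this is a normal-play take-away game on strips of safe cells.
Placing X at cell i (0-indexed) of a strip of k safe cells leaves independent strips of sizes max(0, i-2) and max(0, k-i-3). Hence G(k) = mex{ G(max(0,i-2)) XOR G(max(0,k-i-3)) : 0 <= i < k }, with G(0) = 0.
G(1): splits (0,0):0^0=0 -> mex({0}) = 1
G(2): splits (0,0):0^0=0 -> mex({0}) = 1
G(3): splits (0,0):0^0=0 -> mex({0}) = 1
G(4): splits (0,1):0^1=1 (0,0):0^0=0 -> mex({0, 1}) = 2
G(5): splits (0,2):0^1=1 (0,1):0^1=1 (0,0):0^0=0 -> mex({0, 1}) = 2
G(6) = mex({1}) = 0
G(7) = mex({0, 1, 2}) = 3
G(8) = mex({0, 1, 2}) = 3
G(9) = mex({0, 2}) = 1
G(10) = mex({0, 2, 3}) = 1
G(11) = mex({0, 3}) = 1
G(12) = mex({1, 3}) = 0
G(13) = mex({0, 1, 2, 3}) = 4
G(14) = mex({0, 1, 2}) = 3
G(15) = mex({0, 1, 2}) = 3
G(16) = mex({0, 1, 2, 4}) = 3
G(17) = mex({0, 1, 3, 4}) = 2
G(18) = mex({0, 1, 3, 4}) = 2
G(19) = mex({0, 1, 3, 5}) = 2
G(20) = mex({0, 1, 2, 3, 5}) = 4
G(21) = mex({0, 1, 2, 3, 5}) = 4
G(22) = mex({1, 2, 6}) = 0
G(23) = mex({0, 1, 2, 3, 4, 6}) = 5
G(24) = mex({0, 1, 2, 3, 4}) = 5
G(25) = mex({0, 1, 3, 4, 7}) = 2
G(26) = mex({0, 1, 3, 4, 5, 7}) = 2
G(27) = mex({0, 1, 3, 5}) = 2
G(28) = mex({0, 1, 2, 5}) = 3
G(29) = mex({0, 1, 2, 4, 5, 6}) = 3
G(30) = mex({1, 2, 4, 6}) = 0
G(31) = mex({0, 1, 2, 3, 4, 6}) = 5
G(32) = mex({1, 2, 3, 4, 7}) = 0
G(33) = mex({0, 3, 7}) = 1
G(34) = mex({0, 2, 3, 5, 7}) = 1
G(35) = mex({0, 2, 3, 5, 6}) = 1
G(36) = mex({0, 1, 2, 5, 6}) = 3
G(37) = mex({0, 1, 2, 4, 5, 6}) = 3
G(38) = mex({0, 1, 2, 4}) = 3
G(39) = mex({0, 1, 2, 3, 4, 7}) = 5
Therefore G(39) = 5.

5


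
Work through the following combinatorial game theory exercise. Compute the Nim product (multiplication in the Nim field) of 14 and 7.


Nim multiplication is bilinear over XOR: (u XOR v) * w = (u*w) XOR (v*w).
So we split each operand into its bit components and XOR the pairwise Nim products.
14 = 2 + 4 + 8 (as XOR of powers of 2).
7 = 1 + 2 + 4 (as XOR of powers of 2).
Using the standard Nim-product table on single bits:
  2*2 = 3,   2*4 = 8,   2*8 = 12,
  4*4 = 6,   4*8 = 11,  8*8 = 13,
and  1*x = x (identity), k*l = l*k (commutative).
Pairwise Nim products:
  2 * 1 = 2
  2 * 2 = 3
  2 * 4 = 8
  4 * 1 = 4
  4 * 2 = 8
  4 * 4 = 6
  8 * 1 = 8
  8 * 2 = 12
  8 * 4 = 11
XOR them: 2 XOR 3 XOR 8 XOR 4 XOR 8 XOR 6 XOR 8 XOR 12 XOR 11 = 12.
Result: 14 * 7 = 12 (in Nim).

12


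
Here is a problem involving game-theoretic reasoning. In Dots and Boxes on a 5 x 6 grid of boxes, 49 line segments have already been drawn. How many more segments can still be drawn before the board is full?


Grid: 5 x 6 boxes, i.e. 6 rows and 7 columns of dots.
Horizontal edges: (rows + 1) * cols = 6 * 6 = 36
Vertical edges: rows * (cols + 1) = 5 * 7 = 35
Total edges: 36 + 35 = 71
Edges drawn: 49
Remaining: 71 - 49 = 22

22


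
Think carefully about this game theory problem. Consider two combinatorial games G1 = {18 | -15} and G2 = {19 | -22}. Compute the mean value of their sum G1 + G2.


G1 = {18 | -15}, G2 = {19 | -22}
Each is a switch {a | b} with numbers a > b; its mean value is (a + b)/2, and mean value is additive over game sums: m(G1 + G2) = m(G1) + m(G2).
Mean of G1 = (18 + (-15))/2 = 3/2 = 3/2
Mean of G2 = (19 + (-22))/2 = -3/2 = -3/2
Mean of G1 + G2 = 3/2 + -3/2 = 0

0


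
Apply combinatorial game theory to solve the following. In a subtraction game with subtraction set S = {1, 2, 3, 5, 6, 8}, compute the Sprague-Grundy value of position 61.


The subtraction set is S = {1, 2, 3, 5, 6, 8}.
G(k) = mex{ G(k - s) : s in S, s <= k }. We compute iteratively: G(0) = 0.
G(1) = mex({0}) = 1
G(2) = mex({0, 1}) = 2
G(3) = mex({0, 1, 2}) = 3
G(4) = mex({1, 2, 3}) = 0
G(5) = mex({0, 2, 3}) = 1
G(6) = mex({0, 1, 3}) = 2
G(7) = mex({0, 1, 2}) = 3
G(8) = mex({0, 1, 2, 3}) = 4
G(9) = mex({0, 1, 2, 3, 4}) = 5
G(10) = mex({0, 1, 2, 3, 4, 5}) = 6
G(11) = mex({1, 2, 3, 4, 5, 6}) = 0
G(12) = mex({0, 2, 3, 5, 6}) = 1
G(13) = mex({0, 1, 3, 4, 6}) = 2
G(14) = mex({0, 1, 2, 4, 5}) = 3
G(15) = mex({1, 2, 3, 5, 6}) = 0
G(16) = mex({0, 2, 3, 4, 6}) = 1
G(17) = mex({0, 1, 3, 5}) = 2
G(18) = mex({0, 1, 2, 6}) = 3
Observe that G(11)..G(18) = 0, 1, 2, 3, 0, 1, 2, 3 repeats G(0)..G(7) = 0, 1, 2, 3, 0, 1, 2, 3.
For k >= max(S) = 8, G(k) is determined by the previous 8 values G(k-8)..G(k-1); a window of 8 consecutive values has recurred shifted by 11, so by induction G(k + 11) = G(k) for all k >= 0: the sequence is periodic from the start with period 11.
One period: G(0..10) = 0, 1, 2, 3, 0, 1, 2, 3, 4, 5, 6.
61 mod 11 = 6, so G(61) = G(6) = 2.

2


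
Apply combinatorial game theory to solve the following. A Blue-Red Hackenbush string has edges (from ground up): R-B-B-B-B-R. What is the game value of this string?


Edges (from ground): R-B-B-B-B-R
By Berlekamp's sign-expansion rule, a Blue-Red Hackenbush stalk has the value of the surreal number whose sign sequence is the edge sequence with B -> + and R -> -.
Sign sequence: -++++-
Trace the sign expansion in the surreal number tree, starting from 0:
Edge 1: R (sign -) -> bounds (-inf, 0), value = -1
Edge 2: B (sign +) -> bounds (-1, 0), value = -1/2
Edge 3: B (sign +) -> bounds (-1/2, 0), value = -1/4
Edge 4: B (sign +) -> bounds (-1/4, 0), value = -1/8
Edge 5: B (sign +) -> bounds (-1/8, 0), value = -1/16
Edge 6: R (sign -) -> bounds (-1/8, -1/16), value = -3/32
Game value = -3/32

-3/32


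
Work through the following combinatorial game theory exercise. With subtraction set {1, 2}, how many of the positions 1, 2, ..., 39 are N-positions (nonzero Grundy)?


Subtraction set S = {1, 2}, so G(n) = n mod 3.
G(n) = 0 when n is a multiple of 3.
Multiples of 3 in [1, 39]: 13
N-positions (nonzero Grundy) = 39 - 13 = 26

26


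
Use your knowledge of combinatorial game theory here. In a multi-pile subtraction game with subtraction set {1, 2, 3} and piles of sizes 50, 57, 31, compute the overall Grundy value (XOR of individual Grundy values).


Subtraction set: {1, 2, 3}
For this subtraction set, G(n) = n mod 4 (period = max + 1 = 4).
Pile 1 (size 50): G(50) = 50 mod 4 = 2
Pile 2 (size 57): G(57) = 57 mod 4 = 1
Pile 3 (size 31): G(31) = 31 mod 4 = 3
Total Grundy value = XOR of all: 2 XOR 1 XOR 3 = 0

0


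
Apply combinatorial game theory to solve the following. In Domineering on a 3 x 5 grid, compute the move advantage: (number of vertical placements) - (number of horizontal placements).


Board is 3 x 5 (rows x cols).
Left (vertical) placements: (rows-1) * cols = 2 * 5 = 10
Right (horizontal) placements: rows * (cols-1) = 3 * 4 = 12
Advantage = Left - Right = 10 - 12 = -2

-2


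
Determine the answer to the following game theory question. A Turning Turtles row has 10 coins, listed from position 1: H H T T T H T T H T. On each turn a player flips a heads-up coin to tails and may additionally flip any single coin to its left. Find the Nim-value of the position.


Coins: H H T T T H T T H T
Key fact: a single head at position k behaves exactly like a Nim heap of size k (turning it to T and optionally flipping a coin at j < k corresponds to moving the heap from k to j, or to 0), and heads combine as a disjunctive sum (two heads at the same place would cancel, matching j XOR j = 0). So the Nim-value is the XOR of the 1-indexed positions of the heads.
Face-up positions (1-indexed): [1, 2, 6, 9]
XOR 0 with 1: 0 XOR 1 = 1
XOR 1 with 2: 1 XOR 2 = 3
XOR 3 with 6: 3 XOR 6 = 5
XOR 5 with 9: 5 XOR 9 = 12
Nim-value = 12

12


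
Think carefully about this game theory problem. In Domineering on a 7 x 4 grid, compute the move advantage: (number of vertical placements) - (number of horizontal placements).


Board is 7 x 4 (rows x cols).
Left (vertical) placements: (rows-1) * cols = 6 * 4 = 24
Right (horizontal) placements: rows * (cols-1) = 7 * 3 = 21
Advantage = Left - Right = 24 - 21 = 3

3


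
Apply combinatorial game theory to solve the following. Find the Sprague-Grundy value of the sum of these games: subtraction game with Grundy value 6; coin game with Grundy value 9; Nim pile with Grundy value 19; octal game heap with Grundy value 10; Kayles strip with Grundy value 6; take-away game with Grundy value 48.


By the Sprague-Grundy theorem, the Grundy value of a sum of games is the XOR of individual Grundy values.
subtraction game: Grundy value = 6. Running XOR: 0 XOR 6 = 6
coin game: Grundy value = 9. Running XOR: 6 XOR 9 = 15
Nim pile: Grundy value = 19. Running XOR: 15 XOR 19 = 28
octal game heap: Grundy value = 10. Running XOR: 28 XOR 10 = 22
Kayles strip: Grundy value = 6. Running XOR: 22 XOR 6 = 16
take-away game: Grundy value = 48. Running XOR: 16 XOR 48 = 32
The combined Grundy value is 32.

32


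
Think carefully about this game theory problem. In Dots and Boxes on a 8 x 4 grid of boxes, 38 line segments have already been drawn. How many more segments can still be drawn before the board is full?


Grid: 8 x 4 boxes, i.e. 9 rows and 5 columns of dots.
Horizontal edges: (rows + 1) * cols = 9 * 4 = 36
Vertical edges: rows * (cols + 1) = 8 * 5 = 40
Total edges: 36 + 40 = 76
Edges drawn: 38
Remaining: 76 - 38 = 38

38


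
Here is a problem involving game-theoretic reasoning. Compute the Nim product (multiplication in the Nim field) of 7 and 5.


Nim multiplication is bilinear over XOR: (u XOR v) * w = (u*w) XOR (v*w).
So we split each operand into its bit components and XOR the pairwise Nim products.
7 = 1 + 2 + 4 (as XOR of powers of 2).
5 = 1 + 4 (as XOR of powers of 2).
Using the standard Nim-product table on single bits:
  2*2 = 3,   2*4 = 8,   2*8 = 12,
  4*4 = 6,   4*8 = 11,  8*8 = 13,
and  1*x = x (identity), k*l = l*k (commutative).
Pairwise Nim products:
  1 * 1 = 1
  1 * 4 = 4
  2 * 1 = 2
  2 * 4 = 8
  4 * 1 = 4
  4 * 4 = 6
XOR them: 1 XOR 4 XOR 2 XOR 8 XOR 4 XOR 6 = 13.
Result: 7 * 5 = 13 (in Nim).

13


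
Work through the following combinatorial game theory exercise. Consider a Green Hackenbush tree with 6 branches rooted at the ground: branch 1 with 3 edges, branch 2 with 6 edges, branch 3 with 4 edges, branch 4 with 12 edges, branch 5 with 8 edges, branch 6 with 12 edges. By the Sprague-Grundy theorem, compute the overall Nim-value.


The tree has 6 branches from the ground vertex.
In Green Hackenbush, the Nim-value of a simple path of length k is k.
Branch 1: length 3, Nim-value = 3
Branch 2: length 6, Nim-value = 6
Branch 3: length 4, Nim-value = 4
Branch 4: length 12, Nim-value = 12
Branch 5: length 8, Nim-value = 8
Branch 6: length 12, Nim-value = 12
Total Nim-value = XOR of all branch values:
0 XOR 3 = 3
3 XOR 6 = 5
5 XOR 4 = 1
1 XOR 12 = 13
13 XOR 8 = 5
5 XOR 12 = 9
Nim-value of the tree = 9

9


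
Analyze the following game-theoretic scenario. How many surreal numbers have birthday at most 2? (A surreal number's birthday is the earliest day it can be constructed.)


Day 0: {|} = 0 is born. Count = 1.
Day n: the number of surreal numbers born by day n is 2^(n+1) - 1.
By day 0: 2^1 - 1 = 1
By day 1: 2^2 - 1 = 3
By day 2: 2^3 - 1 = 7
By day 2: 7 surreal numbers.

7


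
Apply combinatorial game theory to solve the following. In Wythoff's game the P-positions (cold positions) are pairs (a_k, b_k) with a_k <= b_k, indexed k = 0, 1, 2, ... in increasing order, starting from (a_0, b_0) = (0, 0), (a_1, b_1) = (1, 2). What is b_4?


By Wythoff's theorem, a_k = floor(k * phi) and b_k = floor(k * phi^2) = a_k + k, where phi = (1 + sqrt(5))/2 is the golden ratio.
phi = (1 + sqrt(5))/2 = 1.618034
phi^2 = phi + 1 = 2.618034
k = 4
k * phi^2 = 4 * 2.618034 = 10.472136
b_4 = floor(k * phi^2) = 10 (check: a_4 + k = 6 + 4 = 10)

10


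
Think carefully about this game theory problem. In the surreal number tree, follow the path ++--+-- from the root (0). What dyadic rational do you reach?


Sign expansion: ++--+--
Rule: track bounds (lo, hi), initially (-inf, +inf). On '+', the current value becomes lo and we move to the simplest number in (value, hi): value + 1 if hi = +inf, otherwise the midpoint (value + hi)/2. On '-', the current value becomes hi and we move to value - 1 if lo = -inf, otherwise the midpoint (lo + value)/2.
Start at 0.
Step 1: sign = +, move right. Bounds: (0, +inf). Value = 1
Step 2: sign = +, move right. Bounds: (1, +inf). Value = 2
Step 3: sign = -, move left. Bounds: (1, 2). Value = 3/2
Step 4: sign = -, move left. Bounds: (1, 3/2). Value = 5/4
Step 5: sign = +, move right. Bounds: (5/4, 3/2). Value = 11/8
Step 6: sign = -, move left. Bounds: (5/4, 11/8). Value = 21/16
Step 7: sign = -, move left. Bounds: (5/4, 21/16). Value = 41/32
The surreal number with sign expansion ++--+-- is 41/32.

41/32


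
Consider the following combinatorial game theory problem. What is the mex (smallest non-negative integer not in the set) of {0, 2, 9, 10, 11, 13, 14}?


Set = {0, 2, 9, 10, 11, 13, 14}
0 is in the set.
1 is NOT in the set. This is the mex.
mex = 1

1


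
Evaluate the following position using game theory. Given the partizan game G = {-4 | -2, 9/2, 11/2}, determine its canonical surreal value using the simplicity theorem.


Left options: {-4}, max = -4
Right options: {-2, 9/2, 11/2}, min = -2
All options are numbers and max(Left) < min(Right), so by the simplicity theorem the value is the simplest (earliest-born) number strictly between -4 and -2.
The only integer strictly between -4 and -2 is -3.
No non-integer in the interval can be simpler: if x is a non-integer in the interval, then floor(x) or ceil(x) also lies in the interval (the interval contains an integer), and both are proper prefixes of x's sign expansion, i.e. born earlier. So the game value is -3.
Game value = -3

-3


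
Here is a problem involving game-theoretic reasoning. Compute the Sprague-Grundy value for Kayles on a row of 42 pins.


Kayles: a move removes 1 or 2 adjacent pins from a contiguous row.
Removing pins from a row of k leaves two independent rows (a, b) with a + b = k - 1 (one pin) or a + b = k - 2 (two pins); an end removal gives a = 0.
By Sprague-Grundy, G(k) = mex{ G(a) XOR G(b) } over all these splits. G(0) = 0.
G(1): splits (0,0):0^0=0 -> mex({0}) = 1
G(2): splits (0,1):0^1=1 (0,0):0^0=0 -> mex({0, 1}) = 2
G(3): splits (0,2):0^2=2 (1,1):1^1=0 (0,1):0^1=1 -> mex({0, 1, 2}) = 3
G(4): splits (0,3):0^3=3 (1,2):1^2=3 (0,2):0^2=2 (1,1):1^1=0 -> mex({0, 2, 3}) = 1
G(5): splits (0,4):0^1=1 (1,3):1^3=2 (2,2):2^2=0 (0,3):0^3=3 (1,2):1^2=3 -> mex({0, 1, 2, 3}) = 4
G(6) = mex({0, 1, 2, 4}) = 3
G(7) = mex({0, 1, 3, 4, 5}) = 2
G(8) = mex({0, 2, 3, 5, 6}) = 1
G(9) = mex({0, 1, 2, 3, 6, 7}) = 4
G(10) = mex({0, 1, 3, 4, 5, 7}) = 2
G(11) = mex({0, 1, 2, 3, 4, 5}) = 6
G(12) = mex({0, 1, 2, 3, 5, 6, 7}) = 4
G(13) = mex({0, 2, 3, 4, 6, 7}) = 1
G(14) = mex({0, 1, 4, 5, 6, 7}) = 2
G(15) = mex({0, 1, 2, 3, 4, 5, 6}) = 7
G(16) = mex({0, 2, 3, 5, 6, 7}) = 1
G(17) = mex({0, 1, 2, 3, 5, 6, 7}) = 4
G(18) = mex({0, 1, 2, 4, 5, 6}) = 3
G(19) = mex({0, 1, 3, 4, 5, 7}) = 2
G(20) = mex({0, 2, 3, 4, 5, 6, 7}) = 1
G(21) = mex({0, 1, 2, 3, 5, 6, 7}) = 4
G(22) = mex({0, 1, 2, 3, 4, 5, 7}) = 6
G(23) = mex({0, 1, 2, 3, 4, 5, 6}) = 7
G(24) = mex({0, 1, 2, 3, 5, 6, 7}) = 4
G(25) = mex({0, 2, 3, 4, 6, 7}) = 1
G(26) = mex({0, 1, 3, 4, 5, 6, 7}) = 2
G(27) = mex({0, 1, 2, 3, 4, 5, 6, 7}) = 8
G(28) = mex({0, 1, 2, 3, 4, 6, 7, 8}) = 5
G(29) = mex({0, 1, 2, 3, 5, 6, 7, 8, 9}) = 4
G(30) = mex({0, 1, 2, 3, 4, 5, 6, 9, 10}) = 7
G(31) = mex({0, 1, 3, 4, 5, 7, 10, 11}) = 2
G(32) = mex({0, 2, 3, 4, 5, 6, 7, 9, 11}) = 1
G(33) = mex({0, 1, 2, 3, 4, 5, 6, 7, 9, 12}) = 8
G(34) = mex({0, 1, 2, 3, 4, 5, 7, 8, 11, 12}) = 6
G(35) = mex({0, 1, 2, 3, 4, 5, 6, 8, 9, 10, 11}) = 7
G(36) = mex({0, 1, 2, 3, 5, 6, 7, 9, 10}) = 4
G(37) = mex({0, 2, 3, 4, 6, 7, 9, 10, 11, 12}) = 1
G(38) = mex({0, 1, 3, 4, 5, 6, 7, 9, 10, 11, 12}) = 2
G(39) = mex({0, 1, 2, 4, 5, 6, 7, 9, 10, 12, 14}) = 3
G(40) = mex({0, 2, 3, 4, 6, 7, 11, 12, 14}) = 1
G(41) = mex({0, 1, 2, 3, 5, 6, 7, 9, 10, 11, 12}) = 4
G(42) = mex({0, 1, 2, 3, 4, 5, 6, 9, 10}) = 7
Therefore G(42) = 7.

7
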